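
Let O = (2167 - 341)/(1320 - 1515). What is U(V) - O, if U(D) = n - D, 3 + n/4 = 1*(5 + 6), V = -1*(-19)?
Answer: 4361/195 ≈ 22.364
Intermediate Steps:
V = 19
O = -1826/195 (O = 1826/(-195) = 1826*(-1/195) = -1826/195 ≈ -9.3641)
n = 32 (n = -12 + 4*(1*(5 + 6)) = -12 + 4*(1*11) = -12 + 4*11 = -12 + 44 = 32)
U(D) = 32 - D
U(V) - O = (32 - 1*19) - 1*(-1826/195) = (32 - 19) + 1826/195 = 13 + 1826/195 = 4361/195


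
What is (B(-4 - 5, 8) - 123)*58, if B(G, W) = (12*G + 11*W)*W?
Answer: -16414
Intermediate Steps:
B(G, W) = W*(11*W + 12*G) (B(G, W) = (11*W + 12*G)*W = W*(11*W + 12*G))
(B(-4 - 5, 8) - 123)*58 = (8*(11*8 + 12*(-4 - 5)) - 123)*58 = (8*(88 + 12*(-9)) - 123)*58 = (8*(88 - 108) - 123)*58 = (8*(-20) - 123)*58 = (-160 - 123)*58 = -283*58 = -16414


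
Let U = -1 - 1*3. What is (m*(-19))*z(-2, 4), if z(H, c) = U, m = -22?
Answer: -1672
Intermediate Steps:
U = -4 (U = -1 - 3 = -4)
z(H, c) = -4
(m*(-19))*z(-2, 4) = -22*(-19)*(-4) = 418*(-4) = -1672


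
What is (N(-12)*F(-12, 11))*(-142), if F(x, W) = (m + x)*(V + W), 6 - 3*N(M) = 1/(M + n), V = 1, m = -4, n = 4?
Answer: 55664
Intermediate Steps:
N(M) = 2 - 1/(3*(4 + M)) (N(M) = 2 - 1/(3*(M + 4)) = 2 - 1/(3*(4 + M)))
F(x, W) = (1 + W)*(-4 + x) (F(x, W) = (-4 + x)*(1 + W) = (1 + W)*(-4 + x))
(N(-12)*F(-12, 11))*(-142) = (((23 + 6*(-12))/(3*(4 - 12)))*(-4 - 12 - 4*11 + 11*(-12)))*(-142) = (((1/3)*(23 - 72)/(-8))*(-4 - 12 - 44 - 132))*(-142) = (((1/3)*(-1/8)*(-49))*(-192))*(-142) = ((49/24)*(-192))*(-142) = -392*(-142) = 55664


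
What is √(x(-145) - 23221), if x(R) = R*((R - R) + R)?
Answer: 6*I*√61 ≈ 46.862*I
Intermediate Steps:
x(R) = R² (x(R) = R*(0 + R) = R*R = R²)
√(x(-145) - 23221) = √((-145)² - 23221) = √(21025 - 23221) = √(-2196) = 6*I*√61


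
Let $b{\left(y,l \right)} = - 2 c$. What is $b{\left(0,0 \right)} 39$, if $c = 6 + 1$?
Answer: $-546$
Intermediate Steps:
$c = 7$
$b{\left(y,l \right)} = -14$ ($b{\left(y,l \right)} = \left(-2\right) 7 = -14$)
$b{\left(0,0 \right)} 39 = \left(-14\right) 39 = -546$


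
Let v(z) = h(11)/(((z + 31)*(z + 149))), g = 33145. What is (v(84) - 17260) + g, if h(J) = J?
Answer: 425638586/26795 ≈ 15885.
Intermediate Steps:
v(z) = 11/((31 + z)*(149 + z)) (v(z) = 11/(((z + 31)*(z + 149))) = 11/(((31 + z)*(149 + z))) = 11*(1/((31 + z)*(149 + z))) = 11/((31 + z)*(149 + z)))
(v(84) - 17260) + g = (11/(4619 + 84² + 180*84) - 17260) + 33145 = (11/(4619 + 7056 + 15120) - 17260) + 33145 = (11/26795 - 17260) + 33145 = -462481689/26795 + 33145 = 425638586/26795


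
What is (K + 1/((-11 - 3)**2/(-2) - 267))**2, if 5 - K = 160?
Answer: 3200843776/133225 ≈ 24026.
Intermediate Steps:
K = -155 (K = 5 - 1*160 = 5 - 160 = -155)
(K + 1/((-11 - 3)**2/(-2) - 267))**2 = (-155 + 1/((-11 - 3)**2/(-2) - 267))**2 = (-155 + 1/((-14)**2*(-1/2) - 267))**2 = (-155 + 1/(196*(-1/2) - 267))**2 = (-155 + 1/(-98 - 267))**2 = (-155 + 1/(-365))**2 = (-155 - 1/365)**2 = (-56576/365)**2 = 3200843776/133225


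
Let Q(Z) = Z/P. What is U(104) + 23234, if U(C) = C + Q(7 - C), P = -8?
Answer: 186801/8 ≈ 23350.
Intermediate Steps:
Q(Z) = -Z/8 (Q(Z) = Z/(-8) = Z*(-1/8) = -Z/8)
U(C) = -7/8 + 9*C/8 (U(C) = C - (7 - C)/8 = C + (-7/8 + C/8) = -7/8 + 9*C/8)
U(104) + 23234 = (-7/8 + (9/8)*104) + 23234 = (-7/8 + 117) + 23234 = 929/8 + 23234 = 186801/8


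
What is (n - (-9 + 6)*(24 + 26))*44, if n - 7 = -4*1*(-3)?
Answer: 7436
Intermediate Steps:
n = 19 (n = 7 - 4*1*(-3) = 7 - 4*(-3) = 7 + 12 = 19)
(n - (-9 + 6)*(24 + 26))*44 = (19 - (-9 + 6)*(24 + 26))*44 = (19 - (-3)*50)*44 = (19 - 1*(-150))*44 = (19 + 150)*44 = 169*44 = 7436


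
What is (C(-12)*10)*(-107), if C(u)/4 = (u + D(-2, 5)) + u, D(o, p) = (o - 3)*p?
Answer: 209720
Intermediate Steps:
D(o, p) = p*(-3 + o) (D(o, p) = (-3 + o)*p = p*(-3 + o))
C(u) = -100 + 8*u (C(u) = 4*((u + 5*(-3 - 2)) + u) = 4*((u + 5*(-5)) + u) = 4*((u - 25) + u) = 4*((-25 + u) + u) = 4*(-25 + 2*u) = -100 + 8*u)
(C(-12)*10)*(-107) = ((-100 + 8*(-12))*10)*(-107) = ((-100 - 96)*10)*(-107) = -196*10*(-107) = -1960*(-107) = 209720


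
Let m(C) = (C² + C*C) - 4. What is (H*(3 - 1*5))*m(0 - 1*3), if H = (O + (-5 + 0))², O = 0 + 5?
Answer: 0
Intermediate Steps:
O = 5
m(C) = -4 + 2*C² (m(C) = (C² + C²) - 4 = 2*C² - 4 = -4 + 2*C²)
H = 0 (H = (5 + (-5 + 0))² = (5 - 5)² = 0² = 0)
(H*(3 - 1*5))*m(0 - 1*3) = (0*(3 - 1*5))*(-4 + 2*(0 - 1*3)²) = (0*(3 - 5))*(-4 + 2*(0 - 3)²) = (0*(-2))*(-4 + 2*(-3)²) = 0*(-4 + 2*9) = 0*(-4 + 18) = 0*14 = 0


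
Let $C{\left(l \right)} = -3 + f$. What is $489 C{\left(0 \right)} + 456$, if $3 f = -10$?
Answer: $-2641$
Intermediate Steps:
$f = - \frac{10}{3}$ ($f = \frac{1}{3} \left(-10\right) = - \frac{10}{3} \approx -3.3333$)
$C{\left(l \right)} = - \frac{19}{3}$ ($C{\left(l \right)} = -3 - \frac{10}{3} = - \frac{19}{3}$)
$489 C{\left(0 \right)} + 456 = 489 \left(- \frac{19}{3}\right) + 456 = -3097 + 456 = -2641$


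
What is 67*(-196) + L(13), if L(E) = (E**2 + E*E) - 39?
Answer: -12833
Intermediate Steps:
L(E) = -39 + 2*E**2 (L(E) = (E**2 + E**2) - 39 = 2*E**2 - 39 = -39 + 2*E**2)
67*(-196) + L(13) = 67*(-196) + (-39 + 2*13**2) = -13132 + (-39 + 2*169) = -13132 + (-39 + 338) = -13132 + 299 = -12833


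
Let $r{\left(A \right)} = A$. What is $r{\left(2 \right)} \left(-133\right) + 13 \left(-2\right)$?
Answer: $-292$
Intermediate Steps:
$r{\left(2 \right)} \left(-133\right) + 13 \left(-2\right) = 2 \left(-133\right) + 13 \left(-2\right) = -266 - 26 = -292$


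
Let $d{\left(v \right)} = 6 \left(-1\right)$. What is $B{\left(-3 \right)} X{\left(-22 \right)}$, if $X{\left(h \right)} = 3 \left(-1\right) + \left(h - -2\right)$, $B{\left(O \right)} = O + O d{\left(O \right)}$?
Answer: $-345$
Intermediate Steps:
$d{\left(v \right)} = -6$
$B{\left(O \right)} = - 5 O$ ($B{\left(O \right)} = O + O \left(-6\right) = O - 6 O = - 5 O$)
$X{\left(h \right)} = -1 + h$ ($X{\left(h \right)} = -3 + \left(h + 2\right) = -3 + \left(2 + h\right) = -1 + h$)
$B{\left(-3 \right)} X{\left(-22 \right)} = \left(-5\right) \left(-3\right) \left(-1 - 22\right) = 15 \left(-23\right) = -345$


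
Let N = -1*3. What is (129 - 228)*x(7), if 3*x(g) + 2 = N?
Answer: 165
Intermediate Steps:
N = -3
x(g) = -5/3 (x(g) = -2/3 + (1/3)*(-3) = -2/3 - 1 = -5/3)
(129 - 228)*x(7) = (129 - 228)*(-5/3) = -99*(-5/3) = 165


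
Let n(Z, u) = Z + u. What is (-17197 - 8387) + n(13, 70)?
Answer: -25501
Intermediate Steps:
(-17197 - 8387) + n(13, 70) = (-17197 - 8387) + (13 + 70) = -25584 + 83 = -25501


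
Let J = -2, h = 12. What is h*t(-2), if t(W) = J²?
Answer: 48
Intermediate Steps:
t(W) = 4 (t(W) = (-2)² = 4)
h*t(-2) = 12*4 = 48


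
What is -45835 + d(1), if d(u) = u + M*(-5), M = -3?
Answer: -45819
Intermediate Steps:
d(u) = 15 + u (d(u) = u - 3*(-5) = u + 15 = 15 + u)
-45835 + d(1) = -45835 + (15 + 1) = -45835 + 16 = -45819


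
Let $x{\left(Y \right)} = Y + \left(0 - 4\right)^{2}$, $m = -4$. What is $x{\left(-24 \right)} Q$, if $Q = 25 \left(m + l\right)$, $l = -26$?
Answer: $6000$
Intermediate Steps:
$x{\left(Y \right)} = 16 + Y$ ($x{\left(Y \right)} = Y + \left(-4\right)^{2} = Y + 16 = 16 + Y$)
$Q = -750$ ($Q = 25 \left(-4 - 26\right) = 25 \left(-30\right) = -750$)
$x{\left(-24 \right)} Q = \left(16 - 24\right) \left(-750\right) = \left(-8\right) \left(-750\right) = 6000$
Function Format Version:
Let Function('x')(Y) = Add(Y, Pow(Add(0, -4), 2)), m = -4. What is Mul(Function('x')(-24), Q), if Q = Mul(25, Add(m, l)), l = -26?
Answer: 6000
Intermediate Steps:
Function('x')(Y) = Add(16, Y) (Function('x')(Y) = Add(Y, Pow(-4, 2)) = Add(Y, 16) = Add(16, Y))
Q = -750 (Q = Mul(25, Add(-4, -26)) = Mul(25, -30) = -750)
Mul(Function('x')(-24), Q) = Mul(Add(16, -24), -750) = Mul(-8, -750) = 6000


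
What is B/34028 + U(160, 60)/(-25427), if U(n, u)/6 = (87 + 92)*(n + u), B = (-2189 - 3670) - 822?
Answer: -174681141/18409148 ≈ -9.4888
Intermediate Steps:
B = -6681 (B = -5859 - 822 = -6681)
U(n, u) = 1074*n + 1074*u (U(n, u) = 6*((87 + 92)*(n + u)) = 6*(179*(n + u)) = 6*(179*n + 179*u) = 1074*n + 1074*u)
B/34028 + U(160, 60)/(-25427) = -6681/34028 + (1074*160 + 1074*60)/(-25427) = -6681*1/34028 + (171840 + 64440)*(-1/25427) = -6681/34028 + 236280*(-1/25427) = -6681/34028 - 236280/25427 = -174681141/18409148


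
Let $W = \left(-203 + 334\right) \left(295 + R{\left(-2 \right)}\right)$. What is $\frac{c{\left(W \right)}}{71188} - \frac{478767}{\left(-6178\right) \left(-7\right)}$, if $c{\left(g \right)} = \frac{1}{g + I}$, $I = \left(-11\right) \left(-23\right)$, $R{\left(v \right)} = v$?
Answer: $- \frac{658405062634705}{59472322318864} \approx -11.071$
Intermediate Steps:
$I = 253$
$W = 38383$ ($W = \left(-203 + 334\right) \left(295 - 2\right) = 131 \cdot 293 = 38383$)
$c{\left(g \right)} = \frac{1}{253 + g}$ ($c{\left(g \right)} = \frac{1}{g + 253} = \frac{1}{253 + g}$)
$\frac{c{\left(W \right)}}{71188} - \frac{478767}{\left(-6178\right) \left(-7\right)} = \frac{1}{\left(253 + 38383\right) 71188} - \frac{478767}{\left(-6178\right) \left(-7\right)} = \frac{1}{38636} \cdot \frac{1}{71188} - \frac{478767}{43246} = \frac{1}{2750419568} - \frac{478767}{43246} = - \frac{658405062634705}{59472322318864}$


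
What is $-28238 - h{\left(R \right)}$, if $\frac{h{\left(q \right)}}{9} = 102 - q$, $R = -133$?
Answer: $-30353$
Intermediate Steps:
$h{\left(q \right)} = 918 - 9 q$ ($h{\left(q \right)} = 9 \left(102 - q\right) = 918 - 9 q$)
$-28238 - h{\left(R \right)} = -28238 - \left(918 - -1197\right) = -28238 - \left(918 + 1197\right) = -28238 - 2115 = -30353$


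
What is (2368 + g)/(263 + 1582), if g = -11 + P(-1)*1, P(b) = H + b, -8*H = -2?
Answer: 1885/1476 ≈ 1.2771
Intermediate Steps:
H = ¼ (H = -⅛*(-2) = ¼ ≈ 0.25000)
P(b) = ¼ + b
g = -47/4 (g = -11 + (¼ - 1)*1 = -11 - ¾*1 = -11 - ¾ = -47/4 ≈ -11.750)
(2368 + g)/(263 + 1582) = (2368 - 47/4)/(263 + 1582) = (9425/4)/1845 = (9425/4)*(1/1845) = 1885/1476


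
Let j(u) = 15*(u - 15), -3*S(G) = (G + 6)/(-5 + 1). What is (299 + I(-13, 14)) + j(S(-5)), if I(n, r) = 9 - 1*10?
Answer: 297/4 ≈ 74.250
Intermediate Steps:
S(G) = ½ + G/12 (S(G) = -(G + 6)/(3*(-5 + 1)) = -(6 + G)/(3*(-4)) = -(6 + G)*(-1)/(3*4) = -(-3/2 - G/4)/3 = ½ + G/12)
j(u) = -225 + 15*u (j(u) = 15*(-15 + u) = -225 + 15*u)
I(n, r) = -1 (I(n, r) = 9 - 10 = -1)
(299 + I(-13, 14)) + j(S(-5)) = (299 - 1) + (-225 + 15*(½ + (1/12)*(-5))) = 298 + (-225 + 15*(½ - 5/12)) = 298 + (-225 + 15*(1/12)) = 298 + (-225 + 5/4) = 298 - 895/4 = 297/4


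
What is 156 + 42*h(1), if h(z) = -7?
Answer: -138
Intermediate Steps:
156 + 42*h(1) = 156 + 42*(-7) = 156 - 294 = -138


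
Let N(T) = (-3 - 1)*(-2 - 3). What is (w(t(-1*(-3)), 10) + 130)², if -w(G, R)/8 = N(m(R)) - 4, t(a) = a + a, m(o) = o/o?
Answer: 4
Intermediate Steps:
m(o) = 1
N(T) = 20 (N(T) = -4*(-5) = 20)
t(a) = 2*a
w(G, R) = -128 (w(G, R) = -8*(20 - 4) = -8*16 = -128)
(w(t(-1*(-3)), 10) + 130)² = (-128 + 130)² = 2² = 4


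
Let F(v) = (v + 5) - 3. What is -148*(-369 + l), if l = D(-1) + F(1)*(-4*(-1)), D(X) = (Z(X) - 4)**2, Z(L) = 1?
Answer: 51504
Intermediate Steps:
D(X) = 9 (D(X) = (1 - 4)**2 = (-3)**2 = 9)
F(v) = 2 + v (F(v) = (5 + v) - 3 = 2 + v)
l = 21 (l = 9 + (2 + 1)*(-4*(-1)) = 9 + 3*4 = 9 + 12 = 21)
-148*(-369 + l) = -148*(-369 + 21) = -148*(-348) = 51504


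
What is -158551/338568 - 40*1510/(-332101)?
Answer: -32205438451/112438771368 ≈ -0.28643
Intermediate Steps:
-158551/338568 - 40*1510/(-332101) = -158551*1/338568 - 60400*(-1/332101) = -158551/338568 + 60400/332101 = -32205438451/112438771368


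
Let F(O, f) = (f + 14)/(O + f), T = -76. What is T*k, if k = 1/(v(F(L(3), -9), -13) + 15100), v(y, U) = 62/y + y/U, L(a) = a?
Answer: -29640/5860009 ≈ -0.0050580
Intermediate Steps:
F(O, f) = (14 + f)/(O + f)
k = 390/5860009 (k = 1/((62/(((14 - 9)/(3 - 9))) + ((14 - 9)/(3 - 9))/(-13)) + 15100) = 1/((62/((5/(-6))) + (5/(-6))*(-1/13)) + 15100) = 1/((62/((-⅙*5)) - ⅙*5*(-1/13)) + 15100) = 1/((62/(-⅚) - ⅚*(-1/13)) + 15100) = 1/((62*(-6/5) + 5/78) + 15100) = 1/((-372/5 + 5/78) + 15100) = 1/(-28991/390 + 15100) = 1/(5860009/390) = 390/5860009 ≈ 6.6553e-5)
T*k = -76*390/5860009 = -29640/5860009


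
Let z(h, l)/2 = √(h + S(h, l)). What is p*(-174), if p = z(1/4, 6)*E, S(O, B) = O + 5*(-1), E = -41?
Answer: 21402*I*√2 ≈ 30267.0*I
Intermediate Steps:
S(O, B) = -5 + O (S(O, B) = O - 5 = -5 + O)
z(h, l) = 2*√(-5 + 2*h) (z(h, l) = 2*√(h + (-5 + h)) = 2*√(-5 + 2*h))
p = -123*I*√2 (p = (2*√(-5 + 2/4))*(-41) = (2*√(-5 + 2*(¼)))*(-41) = (2*√(-5 + ½))*(-41) = (2*√(-9/2))*(-41) = (2*(3*I*√2/2))*(-41) = (3*I*√2)*(-41) = -123*I*√2 ≈ -173.95*I)
p*(-174) = -123*I*√2*(-174) = 21402*I*√2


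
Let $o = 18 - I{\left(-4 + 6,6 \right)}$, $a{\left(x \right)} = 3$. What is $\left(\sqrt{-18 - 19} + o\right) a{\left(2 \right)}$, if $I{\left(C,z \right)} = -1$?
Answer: $57 + 3 i \sqrt{37} \approx 57.0 + 18.248 i$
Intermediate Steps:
$o = 19$ ($o = 18 - -1 = 18 + 1 = 19$)
$\left(\sqrt{-18 - 19} + o\right) a{\left(2 \right)} = \left(\sqrt{-18 - 19} + 19\right) 3 = \left(\sqrt{-37} + 19\right) 3 = \left(i \sqrt{37} + 19\right) 3 = \left(19 + i \sqrt{37}\right) 3 = 57 + 3 i \sqrt{37}$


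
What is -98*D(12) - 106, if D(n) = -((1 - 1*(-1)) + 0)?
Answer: 90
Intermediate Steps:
D(n) = -2 (D(n) = -((1 + 1) + 0) = -(2 + 0) = -1*2 = -2)
-98*D(12) - 106 = -98*(-2) - 106 = 196 - 106 = 90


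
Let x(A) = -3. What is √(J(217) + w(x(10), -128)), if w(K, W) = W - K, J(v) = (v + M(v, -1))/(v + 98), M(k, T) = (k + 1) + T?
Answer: I*√27815/15 ≈ 11.119*I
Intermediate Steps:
M(k, T) = 1 + T + k (M(k, T) = (1 + k) + T = 1 + T + k)
J(v) = 2*v/(98 + v) (J(v) = (v + (1 - 1 + v))/(v + 98) = (v + v)/(98 + v) = (2*v)/(98 + v) = 2*v/(98 + v))
√(J(217) + w(x(10), -128)) = √(2*217/(98 + 217) + (-128 - 1*(-3))) = √(2*217/315 + (-128 + 3)) = √(2*217*(1/315) - 125) = √(62/45 - 125) = √(-5563/45) = I*√27815/15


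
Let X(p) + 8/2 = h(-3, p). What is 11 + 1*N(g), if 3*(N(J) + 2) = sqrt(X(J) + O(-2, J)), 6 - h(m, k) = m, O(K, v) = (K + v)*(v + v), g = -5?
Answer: 9 + 5*sqrt(3)/3 ≈ 11.887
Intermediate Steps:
O(K, v) = 2*v*(K + v) (O(K, v) = (K + v)*(2*v) = 2*v*(K + v))
h(m, k) = 6 - m
X(p) = 5 (X(p) = -4 + (6 - 1*(-3)) = -4 + (6 + 3) = -4 + 9 = 5)
N(J) = -2 + sqrt(5 + 2*J*(-2 + J))/3
11 + 1*N(g) = 11 + 1*(-2 + sqrt(5 + 2*(-5)*(-2 - 5))/3) = 11 + 1*(-2 + sqrt(5 + 2*(-5)*(-7))/3) = 11 + 1*(-2 + sqrt(5 + 70)/3) = 11 + 1*(-2 + sqrt(75)/3) = 11 + 1*(-2 + (5*sqrt(3))/3) = 11 + 1*(-2 + 5*sqrt(3)/3) = 11 + (-2 + 5*sqrt(3)/3) = 9 + 5*sqrt(3)/3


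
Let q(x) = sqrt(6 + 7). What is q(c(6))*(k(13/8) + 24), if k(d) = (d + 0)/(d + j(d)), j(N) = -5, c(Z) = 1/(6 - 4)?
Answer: 635*sqrt(13)/27 ≈ 84.797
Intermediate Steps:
c(Z) = 1/2
q(x) = sqrt(13)
k(d) = d/(-5 + d) (k(d) = (d + 0)/(d - 5) = d/(-5 + d))
q(c(6))*(k(13/8) + 24) = sqrt(13)*((13/8)/(-5 + 13/8) + 24) = sqrt(13)*((13*(1/8))/(-5 + 13*(1/8)) + 24) = sqrt(13)*(13/(8*(-5 + 13/8)) + 24) = sqrt(13)*(13/(8*(-27/8)) + 24) = sqrt(13)*((13/8)*(-8/27) + 24) = sqrt(13)*(-13/27 + 24) = sqrt(13)*(635/27) = 635*sqrt(13)/27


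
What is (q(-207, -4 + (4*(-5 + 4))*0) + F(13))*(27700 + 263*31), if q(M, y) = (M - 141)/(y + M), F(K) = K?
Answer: 110821623/211 ≈ 5.2522e+5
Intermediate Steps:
q(M, y) = (-141 + M)/(M + y)
(q(-207, -4 + (4*(-5 + 4))*0) + F(13))*(27700 + 263*31) = ((-141 - 207)/(-207 + (-4 + (4*(-5 + 4))*0)) + 13)*(27700 + 263*31) = (-348/(-207 + (-4 + (4*(-1))*0)) + 13)*(27700 + 8153) = (-348/(-207 + (-4 - 4*0)) + 13)*35853 = (-348/(-207 + (-4 + 0)) + 13)*35853 = (-348/(-207 - 4) + 13)*35853 = (-348/(-211) + 13)*35853 = (-1/211*(-348) + 13)*35853 = (348/211 + 13)*35853 = (3091/211)*35853 = 110821623/211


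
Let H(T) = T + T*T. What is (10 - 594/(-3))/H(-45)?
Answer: 52/495 ≈ 0.10505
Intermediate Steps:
H(T) = T + T²
(10 - 594/(-3))/H(-45) = (10 - 594/(-3))/((-45*(1 - 45))) = (10 - 594*(-1)/3)/((-45*(-44))) = (10 - 33*(-6))/1980 = (10 + 198)*(1/1980) = 208*(1/1980) = 52/495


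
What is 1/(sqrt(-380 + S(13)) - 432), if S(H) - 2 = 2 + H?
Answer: -144/62329 - 11*I*sqrt(3)/186987 ≈ -0.0023103 - 0.00010189*I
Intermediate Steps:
S(H) = 4 + H (S(H) = 2 + (2 + H) = 4 + H)
1/(sqrt(-380 + S(13)) - 432) = 1/(sqrt(-380 + (4 + 13)) - 432) = 1/(sqrt(-380 + 17) - 432) = 1/(sqrt(-363) - 432) = 1/(11*I*sqrt(3) - 432) = 1/(-432 + 11*I*sqrt(3))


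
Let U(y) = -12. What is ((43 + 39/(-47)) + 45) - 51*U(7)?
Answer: 32861/47 ≈ 699.17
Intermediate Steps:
((43 + 39/(-47)) + 45) - 51*U(7) = ((43 + 39/(-47)) + 45) - 51*(-12) = ((43 + 39*(-1/47)) + 45) + 612 = ((43 - 39/47) + 45) + 612 = (1982/47 + 45) + 612 = 4097/47 + 612 = 32861/47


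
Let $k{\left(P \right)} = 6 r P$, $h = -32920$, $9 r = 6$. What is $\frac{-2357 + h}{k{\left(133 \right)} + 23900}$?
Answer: $- \frac{11759}{8144} \approx -1.4439$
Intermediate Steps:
$r = \frac{2}{3}$ ($r = \frac{1}{9} \cdot 6 = \frac{2}{3} \approx 0.66667$)
$k{\left(P \right)} = 4 P$ ($k{\left(P \right)} = 6 \cdot \frac{2}{3} P = 4 P$)
$\frac{-2357 + h}{k{\left(133 \right)} + 23900} = \frac{-2357 - 32920}{4 \cdot 133 + 23900} = - \frac{35277}{532 + 23900} = - \frac{35277}{24432} = \left(-35277\right) \frac{1}{24432} = - \frac{11759}{8144}$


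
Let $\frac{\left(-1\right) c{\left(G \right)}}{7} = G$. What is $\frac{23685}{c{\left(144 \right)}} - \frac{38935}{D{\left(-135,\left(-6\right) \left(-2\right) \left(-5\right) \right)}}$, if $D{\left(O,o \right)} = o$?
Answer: $\frac{70047}{112} \approx 625.42$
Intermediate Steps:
$c{\left(G \right)} = - 7 G$
$\frac{23685}{c{\left(144 \right)}} - \frac{38935}{D{\left(-135,\left(-6\right) \left(-2\right) \left(-5\right) \right)}} = \frac{23685}{\left(-7\right) 144} - \frac{38935}{\left(-6\right) \left(-2\right) \left(-5\right)} = \frac{23685}{-1008} - \frac{38935}{12 \left(-5\right)} = 23685 \left(- \frac{1}{1008}\right) - \frac{38935}{-60} = - \frac{7895}{336} - - \frac{7787}{12} = - \frac{7895}{336} + \frac{7787}{12} = \frac{70047}{112}$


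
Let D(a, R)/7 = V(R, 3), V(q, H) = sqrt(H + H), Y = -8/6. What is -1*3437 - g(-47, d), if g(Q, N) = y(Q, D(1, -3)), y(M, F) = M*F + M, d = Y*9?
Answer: -3390 + 329*sqrt(6) ≈ -2584.1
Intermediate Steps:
Y = -4/3 (Y = -8*1/6 = -4/3 ≈ -1.3333)
V(q, H) = sqrt(2)*sqrt(H) (V(q, H) = sqrt(2*H) = sqrt(2)*sqrt(H))
D(a, R) = 7*sqrt(6) (D(a, R) = 7*(sqrt(2)*sqrt(3)) = 7*sqrt(6))
d = -12 (d = -4/3*9 = -12)
y(M, F) = M + F*M (y(M, F) = F*M + M = M + F*M)
g(Q, N) = Q*(1 + 7*sqrt(6))
-1*3437 - g(-47, d) = -1*3437 - (-47)*(1 + 7*sqrt(6)) = -3437 - (-47 - 329*sqrt(6)) = -3437 + (47 + 329*sqrt(6)) = -3390 + 329*sqrt(6)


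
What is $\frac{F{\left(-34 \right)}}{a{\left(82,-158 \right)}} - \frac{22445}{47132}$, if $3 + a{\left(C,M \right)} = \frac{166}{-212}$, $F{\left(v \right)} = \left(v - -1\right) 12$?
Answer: $\frac{1969412387}{18899932} \approx 104.2$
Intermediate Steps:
$F{\left(v \right)} = 12 + 12 v$ ($F{\left(v \right)} = \left(v + 1\right) 12 = \left(1 + v\right) 12 = 12 + 12 v$)
$a{\left(C,M \right)} = - \frac{401}{106}$ ($a{\left(C,M \right)} = -3 + \frac{166}{-212} = -3 + 166 \left(- \frac{1}{212}\right) = -3 - \frac{83}{106} = - \frac{401}{106}$)
$\frac{F{\left(-34 \right)}}{a{\left(82,-158 \right)}} - \frac{22445}{47132} = \frac{12 + 12 \left(-34\right)}{- \frac{401}{106}} - \frac{22445}{47132} = \left(12 - 408\right) \left(- \frac{106}{401}\right) - \frac{22445}{47132} = \left(-396\right) \left(- \frac{106}{401}\right) - \frac{22445}{47132} = \frac{41976}{401} - \frac{22445}{47132} = \frac{1969412387}{18899932}$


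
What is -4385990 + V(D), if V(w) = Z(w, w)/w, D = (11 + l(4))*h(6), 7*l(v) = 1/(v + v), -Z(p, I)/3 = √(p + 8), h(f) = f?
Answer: -4385990 - 10*√581/617 ≈ -4.3860e+6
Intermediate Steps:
Z(p, I) = -3*√(8 + p) (Z(p, I) = -3*√(p + 8) = -3*√(8 + p))
l(v) = 1/(14*v) (l(v) = 1/(7*(v + v)) = 1/(7*((2*v))) = (1/(2*v))/7 = 1/(14*v))
D = 1851/28 (D = (11 + (1/14)/4)*6 = (11 + (1/14)*(¼))*6 = (11 + 1/56)*6 = (617/56)*6 = 1851/28 ≈ 66.107)
V(w) = -3*√(8 + w)/w (V(w) = (-3*√(8 + w))/w = -3*√(8 + w)/w)
-4385990 + V(D) = -4385990 - 3*√(8 + 1851/28)/1851/28 = -4385990 - 3*28/1851*√(2075/28) = -4385990 - 3*28/1851*5*√581/14 = -4385990 - 10*√581/617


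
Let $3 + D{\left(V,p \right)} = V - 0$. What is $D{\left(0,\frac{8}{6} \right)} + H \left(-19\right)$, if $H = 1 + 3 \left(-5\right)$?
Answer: $263$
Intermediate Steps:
$D{\left(V,p \right)} = -3 + V$ ($D{\left(V,p \right)} = -3 + \left(V - 0\right) = -3 + \left(V + 0\right) = -3 + V$)
$H = -14$ ($H = 1 - 15 = -14$)
$D{\left(0,\frac{8}{6} \right)} + H \left(-19\right) = \left(-3 + 0\right) - -266 = -3 + 266 = 263$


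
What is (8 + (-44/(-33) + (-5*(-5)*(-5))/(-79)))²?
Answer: 6692569/56169 ≈ 119.15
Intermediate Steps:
(8 + (-44/(-33) + (-5*(-5)*(-5))/(-79)))² = (8 + (-44*(-1/33) + (25*(-5))*(-1/79)))² = (8 + (4/3 - 125*(-1/79)))² = (8 + (4/3 + 125/79))² = (8 + 691/237)² = (2587/237)² = 6692569/56169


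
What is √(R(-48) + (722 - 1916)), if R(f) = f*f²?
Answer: I*√111786 ≈ 334.34*I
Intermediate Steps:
R(f) = f³
√(R(-48) + (722 - 1916)) = √((-48)³ + (722 - 1916)) = √(-110592 - 1194) = √(-111786) = I*√111786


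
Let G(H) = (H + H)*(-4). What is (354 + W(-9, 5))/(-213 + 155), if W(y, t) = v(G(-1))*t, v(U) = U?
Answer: -197/29 ≈ -6.7931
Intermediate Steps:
G(H) = -8*H (G(H) = (2*H)*(-4) = -8*H)
W(y, t) = 8*t (W(y, t) = (-8*(-1))*t = 8*t)
(354 + W(-9, 5))/(-213 + 155) = (354 + 8*5)/(-213 + 155) = (354 + 40)/(-58) = 394*(-1/58) = -197/29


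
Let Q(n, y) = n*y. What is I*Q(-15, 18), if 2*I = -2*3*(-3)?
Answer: -2430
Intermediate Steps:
I = 9 (I = (-2*3*(-3))/2 = (-6*(-3))/2 = (½)*18 = 9)
I*Q(-15, 18) = 9*(-15*18) = 9*(-270) = -2430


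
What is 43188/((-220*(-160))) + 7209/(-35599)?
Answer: 320923203/313271200 ≈ 1.0244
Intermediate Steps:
43188/((-220*(-160))) + 7209/(-35599) = 43188/35200 + 7209*(-1/35599) = 43188*(1/35200) - 7209/35599 = 10797/8800 - 7209/35599 = 320923203/313271200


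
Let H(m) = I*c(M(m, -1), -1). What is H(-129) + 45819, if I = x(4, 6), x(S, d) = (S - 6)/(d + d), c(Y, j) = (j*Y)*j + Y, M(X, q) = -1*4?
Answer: 137461/3 ≈ 45820.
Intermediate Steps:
M(X, q) = -4
c(Y, j) = Y + Y*j² (c(Y, j) = (Y*j)*j + Y = Y*j² + Y = Y + Y*j²)
x(S, d) = (-6 + S)/(2*d) (x(S, d) = (-6 + S)/((2*d)) = (-6 + S)*(1/(2*d)) = (-6 + S)/(2*d))
I = -⅙ (I = (½)*(-6 + 4)/6 = (½)*(⅙)*(-2) = -⅙ ≈ -0.16667)
H(m) = 4/3 (H(m) = -(-2)*(1 + (-1)²)/3 = -(-2)*(1 + 1)/3 = -(-2)*2/3 = -⅙*(-8) = 4/3)
H(-129) + 45819 = 4/3 + 45819 = 137461/3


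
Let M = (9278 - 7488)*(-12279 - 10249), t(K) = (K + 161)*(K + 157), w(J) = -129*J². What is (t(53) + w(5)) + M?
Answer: -40283405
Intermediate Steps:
t(K) = (157 + K)*(161 + K) (t(K) = (161 + K)*(157 + K) = (157 + K)*(161 + K))
M = -40325120 (M = 1790*(-22528) = -40325120)
(t(53) + w(5)) + M = ((25277 + 53² + 318*53) - 129*5²) - 40325120 = ((25277 + 2809 + 16854) - 129*25) - 40325120 = (44940 - 3225) - 40325120 = 41715 - 40325120 = -40283405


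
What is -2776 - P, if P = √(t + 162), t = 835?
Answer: -2776 - √997 ≈ -2807.6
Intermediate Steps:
P = √997 (P = √(835 + 162) = √997 ≈ 31.575)
-2776 - P = -2776 - √997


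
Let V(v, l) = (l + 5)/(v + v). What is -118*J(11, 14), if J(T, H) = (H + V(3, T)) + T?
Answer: -9794/3 ≈ -3264.7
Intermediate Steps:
V(v, l) = (5 + l)/(2*v) (V(v, l) = (5 + l)/((2*v)) = (5 + l)*(1/(2*v)) = (5 + l)/(2*v))
J(T, H) = ⅚ + H + 7*T/6 (J(T, H) = (H + (½)*(5 + T)/3) + T = (H + (½)*(⅓)*(5 + T)) + T = (H + (⅚ + T/6)) + T = (⅚ + H + T/6) + T = ⅚ + H + 7*T/6)
-118*J(11, 14) = -118*(⅚ + 14 + (7/6)*11) = -118*(⅚ + 14 + 77/6) = -118*83/3 = -9794/3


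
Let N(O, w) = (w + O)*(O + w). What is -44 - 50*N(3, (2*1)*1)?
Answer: -1294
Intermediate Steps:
N(O, w) = (O + w)**2 (N(O, w) = (O + w)*(O + w) = (O + w)**2)
-44 - 50*N(3, (2*1)*1) = -44 - 50*(3 + (2*1)*1)**2 = -44 - 50*(3 + 2*1)**2 = -44 - 50*(3 + 2)**2 = -44 - 50*5**2 = -44 - 50*25 = -44 - 1250 = -1294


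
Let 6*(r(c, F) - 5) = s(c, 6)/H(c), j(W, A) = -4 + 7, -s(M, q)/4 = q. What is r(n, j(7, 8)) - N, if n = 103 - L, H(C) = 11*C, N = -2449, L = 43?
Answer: 404909/165 ≈ 2454.0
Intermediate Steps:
s(M, q) = -4*q
j(W, A) = 3
n = 60 (n = 103 - 1*43 = 103 - 43 = 60)
r(c, F) = 5 - 4/(11*c) (r(c, F) = 5 + ((-4*6)/((11*c)))/6 = 5 + (-24/(11*c))/6 = 5 - 4/(11*c))
r(n, j(7, 8)) - N = (5 - 4/11/60) - 1*(-2449) = (5 - 4/11*1/60) + 2449 = (5 - 1/165) + 2449 = 824/165 + 2449 = 404909/165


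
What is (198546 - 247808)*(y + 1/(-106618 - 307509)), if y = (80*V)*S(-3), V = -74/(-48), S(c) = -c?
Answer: -7548267932118/414127 ≈ -1.8227e+7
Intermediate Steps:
V = 37/24 (V = -74*(-1/48) = 37/24 ≈ 1.5417)
y = 370 (y = (80*(37/24))*(-1*(-3)) = (370/3)*3 = 370)
(198546 - 247808)*(y + 1/(-106618 - 307509)) = (198546 - 247808)*(370 + 1/(-106618 - 307509)) = -49262*(370 + 1/(-414127)) = -49262*(370 - 1/414127) = -49262*153226989/414127 = -7548267932118/414127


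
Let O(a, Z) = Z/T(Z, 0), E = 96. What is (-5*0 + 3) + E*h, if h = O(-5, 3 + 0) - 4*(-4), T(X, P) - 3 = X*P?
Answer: 1635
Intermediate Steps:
T(X, P) = 3 + P*X (T(X, P) = 3 + X*P = 3 + P*X)
O(a, Z) = Z/3 (O(a, Z) = Z/(3 + 0*Z) = Z/(3 + 0) = Z/3)
h = 17 (h = (3 + 0)/3 - 4*(-4) = (⅓)*3 + 16 = 1 + 16 = 17)
(-5*0 + 3) + E*h = (-5*0 + 3) + 96*17 = (0 + 3) + 1632 = 3 + 1632 = 1635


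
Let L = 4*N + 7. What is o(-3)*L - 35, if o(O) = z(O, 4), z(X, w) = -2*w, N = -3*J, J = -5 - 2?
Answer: -763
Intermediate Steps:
J = -7
N = 21 (N = -3*(-7) = 21)
o(O) = -8 (o(O) = -2*4 = -8)
L = 91 (L = 4*21 + 7 = 84 + 7 = 91)
o(-3)*L - 35 = -8*91 - 35 = -728 - 35 = -763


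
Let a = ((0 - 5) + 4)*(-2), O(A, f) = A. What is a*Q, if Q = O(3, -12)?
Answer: 6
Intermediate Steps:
Q = 3
a = 2 (a = (-5 + 4)*(-2) = -1*(-2) = 2)
a*Q = 2*3 = 6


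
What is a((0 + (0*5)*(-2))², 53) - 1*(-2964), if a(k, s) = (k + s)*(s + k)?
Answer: 5773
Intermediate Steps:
a(k, s) = (k + s)² (a(k, s) = (k + s)*(k + s) = (k + s)²)
a((0 + (0*5)*(-2))², 53) - 1*(-2964) = ((0 + (0*5)*(-2))² + 53)² - 1*(-2964) = ((0 + 0*(-2))² + 53)² + 2964 = ((0 + 0)² + 53)² + 2964 = (0² + 53)² + 2964 = (0 + 53)² + 2964 = 53² + 2964 = 2809 + 2964 = 5773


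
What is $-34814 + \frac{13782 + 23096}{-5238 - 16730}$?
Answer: $- \frac{382415415}{10984} \approx -34816.0$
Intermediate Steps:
$-34814 + \frac{13782 + 23096}{-5238 - 16730} = -34814 + \frac{36878}{-21968} = -34814 + 36878 \left(- \frac{1}{21968}\right) = -34814 - \frac{18439}{10984} = - \frac{382415415}{10984}$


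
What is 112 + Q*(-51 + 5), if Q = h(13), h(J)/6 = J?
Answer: -3476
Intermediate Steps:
h(J) = 6*J
Q = 78 (Q = 6*13 = 78)
112 + Q*(-51 + 5) = 112 + 78*(-51 + 5) = 112 + 78*(-46) = 112 - 3588 = -3476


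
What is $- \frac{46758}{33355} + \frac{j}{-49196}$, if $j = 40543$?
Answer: $- \frac{521802619}{234418940} \approx -2.2259$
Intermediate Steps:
$- \frac{46758}{33355} + \frac{j}{-49196} = - \frac{46758}{33355} + \frac{40543}{-49196} = \left(-46758\right) \frac{1}{33355} + 40543 \left(- \frac{1}{49196}\right) = - \frac{46758}{33355} - \frac{40543}{49196} = - \frac{521802619}{234418940}$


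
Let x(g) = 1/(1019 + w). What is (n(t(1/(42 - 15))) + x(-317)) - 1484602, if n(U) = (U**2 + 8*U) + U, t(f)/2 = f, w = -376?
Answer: -695902417895/468747 ≈ -1.4846e+6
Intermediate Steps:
t(f) = 2*f
x(g) = 1/643 (x(g) = 1/(1019 - 376) = 1/643)
n(U) = U**2 + 9*U
(n(t(1/(42 - 15))) + x(-317)) - 1484602 = ((2/(42 - 15))*(9 + 2/(42 - 15)) + 1/643) - 1484602 = ((2/27)*(9 + 2/27) + 1/643) - 1484602 = ((2*(1/27))*(9 + 2*(1/27)) + 1/643) - 1484602 = (2*(9 + 2/27)/27 + 1/643) - 1484602 = ((2/27)*(245/27) + 1/643) - 1484602 = (490/729 + 1/643) - 1484602 = 315799/468747 - 1484602 = -695902417895/468747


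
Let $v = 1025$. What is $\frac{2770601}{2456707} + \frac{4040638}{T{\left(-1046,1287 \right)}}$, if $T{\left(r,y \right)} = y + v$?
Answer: $\frac{4966534644289}{2839953292} \approx 1748.8$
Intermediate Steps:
$T{\left(r,y \right)} = 1025 + y$ ($T{\left(r,y \right)} = y + 1025 = 1025 + y$)
$\frac{2770601}{2456707} + \frac{4040638}{T{\left(-1046,1287 \right)}} = \frac{2770601}{2456707} + \frac{4040638}{1025 + 1287} = 2770601 \cdot \frac{1}{2456707} + \frac{4040638}{2312} = \frac{2770601}{2456707} + 4040638 \cdot \frac{1}{2312} = \frac{2770601}{2456707} + \frac{2020319}{1156} = \frac{4966534644289}{2839953292}$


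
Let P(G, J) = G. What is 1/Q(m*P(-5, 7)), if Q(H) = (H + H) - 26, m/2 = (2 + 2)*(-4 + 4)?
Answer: -1/26 ≈ -0.038462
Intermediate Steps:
m = 0 (m = 2*((2 + 2)*(-4 + 4)) = 2*(4*0) = 2*0 = 0)
Q(H) = -26 + 2*H (Q(H) = 2*H - 26 = -26 + 2*H)
1/Q(m*P(-5, 7)) = 1/(-26 + 2*(0*(-5))) = 1/(-26 + 2*0) = 1/(-26 + 0) = 1/(-26) = -1/26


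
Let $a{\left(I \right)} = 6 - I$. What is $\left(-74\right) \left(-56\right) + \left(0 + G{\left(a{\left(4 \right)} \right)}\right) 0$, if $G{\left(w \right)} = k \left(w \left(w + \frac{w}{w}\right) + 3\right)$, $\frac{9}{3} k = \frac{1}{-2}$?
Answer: $4144$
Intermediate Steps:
$k = - \frac{1}{6}$ ($k = \frac{1}{3 \left(-2\right)} = \frac{1}{3} \left(- \frac{1}{2}\right) = - \frac{1}{6} \approx -0.16667$)
$G{\left(w \right)} = - \frac{1}{2} - \frac{w \left(1 + w\right)}{6}$ ($G{\left(w \right)} = - \frac{w \left(w + \frac{w}{w}\right) + 3}{6} = - \frac{w \left(w + 1\right) + 3}{6} = - \frac{w \left(1 + w\right) + 3}{6} = - \frac{3 + w \left(1 + w\right)}{6} = - \frac{1}{2} - \frac{w \left(1 + w\right)}{6}$)
$\left(-74\right) \left(-56\right) + \left(0 + G{\left(a{\left(4 \right)} \right)}\right) 0 = \left(-74\right) \left(-56\right) + \left(0 - \left(\frac{1}{2} + \frac{\left(6 - 4\right)^{2}}{6} + \frac{6 - 4}{6}\right)\right) 0 = 4144 + \left(0 - \left(\frac{1}{2} + \frac{\left(6 - 4\right)^{2}}{6} + \frac{6 - 4}{6}\right)\right) 0 = 4144 + \left(0 - \left(\frac{5}{6} + \frac{2}{3}\right)\right) 0 = 4144 + \left(0 - \frac{3}{2}\right) 0 = 4144 - 0 = 4144 + 0 = 4144$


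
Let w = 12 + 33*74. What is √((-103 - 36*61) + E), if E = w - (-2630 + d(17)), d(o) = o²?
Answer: 8*√39 ≈ 49.960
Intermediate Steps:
w = 2454 (w = 12 + 2442 = 2454)
E = 4795 (E = 2454 - (-2630 + 17²) = 2454 - (-2630 + 289) = 2454 - 1*(-2341) = 2454 + 2341 = 4795)
√((-103 - 36*61) + E) = √((-103 - 36*61) + 4795) = √((-103 - 2196) + 4795) = √(-2299 + 4795) = √2496 = 8*√39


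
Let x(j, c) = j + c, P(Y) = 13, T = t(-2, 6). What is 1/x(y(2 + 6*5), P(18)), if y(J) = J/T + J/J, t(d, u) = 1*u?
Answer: 3/58 ≈ 0.051724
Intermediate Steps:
t(d, u) = u
T = 6
y(J) = 1 + J/6 (y(J) = J/6 + J/J = J*(1/6) + 1 = J/6 + 1 = 1 + J/6)
x(j, c) = c + j
1/x(y(2 + 6*5), P(18)) = 1/(13 + (1 + (2 + 6*5)/6)) = 1/(13 + (1 + (2 + 30)/6)) = 1/(13 + (1 + (1/6)*32)) = 1/(13 + (1 + 16/3)) = 1/(13 + 19/3) = 1/(58/3) = 3/58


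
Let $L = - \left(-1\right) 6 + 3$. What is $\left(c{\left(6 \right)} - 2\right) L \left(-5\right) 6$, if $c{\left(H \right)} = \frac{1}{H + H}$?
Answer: $\frac{1035}{2} \approx 517.5$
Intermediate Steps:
$L = 9$ ($L = \left(-1\right) \left(-6\right) + 3 = 6 + 3 = 9$)
$c{\left(H \right)} = \frac{1}{2 H}$
$\left(c{\left(6 \right)} - 2\right) L \left(-5\right) 6 = \left(\frac{1}{2 \cdot 6} - 2\right) 9 \left(-5\right) 6 = \left(\frac{1}{2} \cdot \frac{1}{6} - 2\right) \left(\left(-45\right) 6\right) = \left(\frac{1}{12} - 2\right) \left(-270\right) = \left(- \frac{23}{12}\right) \left(-270\right) = \frac{1035}{2}$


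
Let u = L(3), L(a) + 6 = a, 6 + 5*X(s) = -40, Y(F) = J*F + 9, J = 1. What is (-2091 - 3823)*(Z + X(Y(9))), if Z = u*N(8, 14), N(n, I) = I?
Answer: 1513984/5 ≈ 3.0280e+5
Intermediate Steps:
Y(F) = 9 + F (Y(F) = 1*F + 9 = F + 9 = 9 + F)
X(s) = -46/5 (X(s) = -6/5 + (1/5)*(-40) = -6/5 - 8 = -46/5)
L(a) = -6 + a
u = -3 (u = -6 + 3 = -3)
Z = -42 (Z = -3*14 = -42)
(-2091 - 3823)*(Z + X(Y(9))) = (-2091 - 3823)*(-42 - 46/5) = -5914*(-256/5) = 1513984/5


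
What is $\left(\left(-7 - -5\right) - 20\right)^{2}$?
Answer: $484$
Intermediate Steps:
$\left(\left(-7 - -5\right) - 20\right)^{2} = \left(\left(-7 + 5\right) - 20\right)^{2} = \left(-2 - 20\right)^{2} = \left(-22\right)^{2} = 484$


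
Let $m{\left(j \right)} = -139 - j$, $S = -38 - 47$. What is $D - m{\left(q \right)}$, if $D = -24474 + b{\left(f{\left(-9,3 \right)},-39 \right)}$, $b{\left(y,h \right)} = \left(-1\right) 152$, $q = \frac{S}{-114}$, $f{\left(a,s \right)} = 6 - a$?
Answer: $- \frac{2791433}{114} \approx -24486.0$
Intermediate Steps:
$S = -85$
$q = \frac{85}{114}$ ($q = - \frac{85}{-114} = \left(-85\right) \left(- \frac{1}{114}\right) = \frac{85}{114} \approx 0.74561$)
$b{\left(y,h \right)} = -152$
$D = -24626$ ($D = -24474 - 152 = -24626$)
$D - m{\left(q \right)} = -24626 - \left(-139 - \frac{85}{114}\right) = -24626 - - \frac{15931}{114} = -24626 + \frac{15931}{114} = - \frac{2791433}{114}$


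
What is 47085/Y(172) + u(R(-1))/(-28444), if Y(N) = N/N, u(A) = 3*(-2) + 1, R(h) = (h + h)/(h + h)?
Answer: 1339285745/28444 ≈ 47085.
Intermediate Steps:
R(h) = 1 (R(h) = (2*h)/((2*h)) = (2*h)*(1/(2*h)) = 1)
u(A) = -5 (u(A) = -6 + 1 = -5)
Y(N) = 1
47085/Y(172) + u(R(-1))/(-28444) = 47085/1 - 5/(-28444) = 47085*1 - 5*(-1/28444) = 47085 + 5/28444 = 1339285745/28444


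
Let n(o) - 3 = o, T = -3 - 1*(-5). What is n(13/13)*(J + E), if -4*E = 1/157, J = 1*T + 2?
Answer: 2511/157 ≈ 15.994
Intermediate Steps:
T = 2 (T = -3 + 5 = 2)
n(o) = 3 + o
J = 4 (J = 1*2 + 2 = 2 + 2 = 4)
E = -1/628 (E = -1/4/157 = -1/4*1/157 = -1/628 ≈ -0.0015924)
n(13/13)*(J + E) = (3 + 13/13)*(4 - 1/628) = (3 + 13*(1/13))*(2511/628) = (3 + 1)*(2511/628) = 4*(2511/628) = 2511/157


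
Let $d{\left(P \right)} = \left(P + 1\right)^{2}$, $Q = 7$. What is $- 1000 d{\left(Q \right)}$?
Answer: $-64000$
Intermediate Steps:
$d{\left(P \right)} = \left(1 + P\right)^{2}$
$- 1000 d{\left(Q \right)} = - 1000 \left(1 + 7\right)^{2} = - 1000 \cdot 8^{2} = \left(-1000\right) 64 = -64000$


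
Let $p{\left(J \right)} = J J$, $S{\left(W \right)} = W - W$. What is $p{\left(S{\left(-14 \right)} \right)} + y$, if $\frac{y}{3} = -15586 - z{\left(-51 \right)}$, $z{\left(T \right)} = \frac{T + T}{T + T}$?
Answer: $-46761$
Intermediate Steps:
$S{\left(W \right)} = 0$
$z{\left(T \right)} = 1$ ($z{\left(T \right)} = \frac{2 T}{2 T} = 2 T \frac{1}{2 T} = 1$)
$p{\left(J \right)} = J^{2}$
$y = -46761$ ($y = 3 \left(-15586 - 1\right) = 3 \left(-15587\right) = -46761$)
$p{\left(S{\left(-14 \right)} \right)} + y = 0^{2} - 46761 = 0 - 46761 = -46761$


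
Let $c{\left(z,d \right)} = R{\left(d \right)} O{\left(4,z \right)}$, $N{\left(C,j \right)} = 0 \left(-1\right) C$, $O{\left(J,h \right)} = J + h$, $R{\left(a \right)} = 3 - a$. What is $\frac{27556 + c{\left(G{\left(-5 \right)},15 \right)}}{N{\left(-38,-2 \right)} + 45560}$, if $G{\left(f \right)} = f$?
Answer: $\frac{3446}{5695} \approx 0.60509$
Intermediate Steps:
$N{\left(C,j \right)} = 0$ ($N{\left(C,j \right)} = 0 C = 0$)
$c{\left(z,d \right)} = \left(3 - d\right) \left(4 + z\right)$
$\frac{27556 + c{\left(G{\left(-5 \right)},15 \right)}}{N{\left(-38,-2 \right)} + 45560} = \frac{27556 - \left(-3 + 15\right) \left(4 - 5\right)}{0 + 45560} = \frac{27556 - 12 \left(-1\right)}{45560} = \left(27556 + 12\right) \frac{1}{45560} = 27568 \cdot \frac{1}{45560} = \frac{3446}{5695}$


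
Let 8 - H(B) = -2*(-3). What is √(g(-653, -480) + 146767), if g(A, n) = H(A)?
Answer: √146769 ≈ 383.10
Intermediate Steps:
H(B) = 2 (H(B) = 8 - (-2)*(-3) = 8 - 1*6 = 8 - 6 = 2)
g(A, n) = 2
√(g(-653, -480) + 146767) = √(2 + 146767) = √146769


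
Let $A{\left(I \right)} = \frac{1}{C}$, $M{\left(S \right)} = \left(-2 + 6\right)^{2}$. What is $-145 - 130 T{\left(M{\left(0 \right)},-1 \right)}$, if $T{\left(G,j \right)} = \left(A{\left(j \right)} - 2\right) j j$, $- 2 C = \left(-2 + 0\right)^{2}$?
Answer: $180$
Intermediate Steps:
$M{\left(S \right)} = 16$ ($M{\left(S \right)} = 4^{2} = 16$)
$C = -2$ ($C = - \frac{\left(-2 + 0\right)^{2}}{2} = - \frac{\left(-2\right)^{2}}{2} = \left(- \frac{1}{2}\right) 4 = -2$)
$A{\left(I \right)} = - \frac{1}{2}$ ($A{\left(I \right)} = \frac{1}{-2} = - \frac{1}{2}$)
$T{\left(G,j \right)} = - \frac{5 j^{2}}{2}$ ($T{\left(G,j \right)} = \left(- \frac{1}{2} - 2\right) j j = - \frac{5 j}{2} j = - \frac{5 j^{2}}{2}$)
$-145 - 130 T{\left(M{\left(0 \right)},-1 \right)} = -145 - 130 \left(- \frac{5 \left(-1\right)^{2}}{2}\right) = -145 - 130 \left(\left(- \frac{5}{2}\right) 1\right) = -145 - -325 = -145 + 325 = 180$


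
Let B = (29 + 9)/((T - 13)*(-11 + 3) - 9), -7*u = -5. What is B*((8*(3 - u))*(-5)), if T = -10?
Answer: -4864/245 ≈ -19.853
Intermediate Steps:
u = 5/7 (u = -1/7*(-5) = 5/7 ≈ 0.71429)
B = 38/175 (B = (29 + 9)/((-10 - 13)*(-11 + 3) - 9) = 38/(-23*(-8) - 9) = 38/(184 - 9) = 38/175 ≈ 0.21714)
B*((8*(3 - u))*(-5)) = 38*((8*(3 - 1*5/7))*(-5))/175 = 38*((8*(3 - 5/7))*(-5))/175 = 38*((8*(16/7))*(-5))/175 = 38*((128/7)*(-5))/175 = (38/175)*(-640/7) = -4864/245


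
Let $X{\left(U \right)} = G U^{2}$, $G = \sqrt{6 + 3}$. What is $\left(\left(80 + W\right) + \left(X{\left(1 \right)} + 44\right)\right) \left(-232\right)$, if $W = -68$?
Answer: $-13688$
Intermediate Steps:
$G = 3$ ($G = \sqrt{9} = 3$)
$X{\left(U \right)} = 3 U^{2}$
$\left(\left(80 + W\right) + \left(X{\left(1 \right)} + 44\right)\right) \left(-232\right) = \left(\left(80 - 68\right) + \left(3 \cdot 1^{2} + 44\right)\right) \left(-232\right) = \left(12 + \left(3 \cdot 1 + 44\right)\right) \left(-232\right) = \left(12 + \left(3 + 44\right)\right) \left(-232\right) = \left(12 + 47\right) \left(-232\right) = 59 \left(-232\right) = -13688$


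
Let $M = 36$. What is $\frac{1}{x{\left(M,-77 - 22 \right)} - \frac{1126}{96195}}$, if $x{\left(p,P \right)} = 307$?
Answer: $\frac{96195}{29530739} \approx 0.0032575$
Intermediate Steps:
$\frac{1}{x{\left(M,-77 - 22 \right)} - \frac{1126}{96195}} = \frac{1}{307 - \frac{1126}{96195}} = \frac{1}{\frac{29530739}{96195}} = \frac{96195}{29530739}$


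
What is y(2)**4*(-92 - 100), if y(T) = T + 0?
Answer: -3072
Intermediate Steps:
y(T) = T
y(2)**4*(-92 - 100) = 2**4*(-92 - 100) = 16*(-192) = -3072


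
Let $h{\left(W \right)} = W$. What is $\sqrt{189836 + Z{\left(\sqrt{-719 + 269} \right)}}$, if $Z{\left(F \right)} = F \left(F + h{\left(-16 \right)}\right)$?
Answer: $\sqrt{189386 - 240 i \sqrt{2}} \approx 435.19 - 0.39 i$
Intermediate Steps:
$Z{\left(F \right)} = F \left(-16 + F\right)$ ($Z{\left(F \right)} = F \left(F - 16\right) = F \left(-16 + F\right)$)
$\sqrt{189836 + Z{\left(\sqrt{-719 + 269} \right)}} = \sqrt{189836 + \sqrt{-719 + 269} \left(-16 + \sqrt{-719 + 269}\right)} = \sqrt{189836 + \sqrt{-450} \left(-16 + \sqrt{-450}\right)} = \sqrt{189836 + 15 i \sqrt{2} \left(-16 + 15 i \sqrt{2}\right)}$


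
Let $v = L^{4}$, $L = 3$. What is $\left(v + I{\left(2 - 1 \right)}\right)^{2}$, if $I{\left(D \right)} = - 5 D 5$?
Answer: $3136$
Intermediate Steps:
$I{\left(D \right)} = - 25 D$
$v = 81$ ($v = 3^{4} = 81$)
$\left(v + I{\left(2 - 1 \right)}\right)^{2} = \left(81 - 25 \left(2 - 1\right)\right)^{2} = \left(81 - 25\right)^{2} = 56^{2} = 3136$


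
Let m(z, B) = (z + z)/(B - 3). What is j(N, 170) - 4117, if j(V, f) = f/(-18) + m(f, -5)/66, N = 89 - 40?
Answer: -1634327/396 ≈ -4127.1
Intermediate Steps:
N = 49
m(z, B) = 2*z/(-3 + B) (m(z, B) = (2*z)/(-3 + B) = 2*z/(-3 + B))
j(V, f) = -47*f/792 (j(V, f) = f/(-18) + (2*f/(-3 - 5))/66 = f*(-1/18) + (2*f/(-8))*(1/66) = -f/18 + (2*f*(-⅛))*(1/66) = -f/18 - f/4*(1/66) = -f/18 - f/264 = -47*f/792)
j(N, 170) - 4117 = -47/792*170 - 4117 = -3995/396 - 4117 = -1634327/396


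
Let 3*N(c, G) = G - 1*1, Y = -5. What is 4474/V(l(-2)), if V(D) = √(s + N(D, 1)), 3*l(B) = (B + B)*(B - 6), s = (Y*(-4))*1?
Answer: 2237*√5/5 ≈ 1000.4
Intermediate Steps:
s = 20 (s = -5*(-4)*1 = 20*1 = 20)
N(c, G) = -⅓ + G/3 (N(c, G) = (G - 1*1)/3 = (G - 1)/3 = (-1 + G)/3 = -⅓ + G/3)
l(B) = 2*B*(-6 + B)/3 (l(B) = ((B + B)*(B - 6))/3 = ((2*B)*(-6 + B))/3 = (2*B*(-6 + B))/3 = 2*B*(-6 + B)/3)
V(D) = 2*√5 (V(D) = √(20 + (-⅓ + (⅓)*1)) = √(20 + (-⅓ + ⅓)) = √(20 + 0) = √20 = 2*√5)
4474/V(l(-2)) = 4474/((2*√5)) = 4474*(√5/10) = 2237*√5/5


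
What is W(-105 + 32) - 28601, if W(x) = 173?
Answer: -28428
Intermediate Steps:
W(-105 + 32) - 28601 = 173 - 28601 = -28428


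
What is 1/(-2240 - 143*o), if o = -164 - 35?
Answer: 1/26217 ≈ 3.8143e-5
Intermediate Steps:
o = -199
1/(-2240 - 143*o) = 1/(-2240 - 143*(-199)) = 1/(-2240 + 28457) = 1/26217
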